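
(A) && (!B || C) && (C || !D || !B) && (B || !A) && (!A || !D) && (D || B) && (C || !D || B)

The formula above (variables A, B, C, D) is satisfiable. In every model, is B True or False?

Suppose B = false.
(A) alone gives A = true.
But (!A) is also a unit clause — contradiction.
So every satisfying assignment has B = True.

True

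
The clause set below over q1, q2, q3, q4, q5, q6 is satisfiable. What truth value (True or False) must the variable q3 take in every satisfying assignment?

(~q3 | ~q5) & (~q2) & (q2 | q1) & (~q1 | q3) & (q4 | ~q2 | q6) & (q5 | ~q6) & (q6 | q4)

True

Suppose q3 = 0.
(~q2) alone gives q2 = 0.
(q1) alone gives q1 = 1.
But (~q1) is also a unit clause — contradiction.
So every satisfying assignment has q3 = True.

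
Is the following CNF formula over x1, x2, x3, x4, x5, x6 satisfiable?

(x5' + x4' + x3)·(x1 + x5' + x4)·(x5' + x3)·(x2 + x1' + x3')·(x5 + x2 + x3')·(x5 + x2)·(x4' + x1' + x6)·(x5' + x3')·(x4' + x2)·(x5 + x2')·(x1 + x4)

No

Suppose x5 = 0.
Unit clause (x2) forces x2 = 1.
That conflicts with the unit clause (x2').
So x5 must be the other value — set x5 = 1.
Unit clause (x3) forces x3 = 1.
That conflicts with the unit clause (x3').
Neither x5 = 1 nor x5 = 0 works.
No assignment satisfies every clause.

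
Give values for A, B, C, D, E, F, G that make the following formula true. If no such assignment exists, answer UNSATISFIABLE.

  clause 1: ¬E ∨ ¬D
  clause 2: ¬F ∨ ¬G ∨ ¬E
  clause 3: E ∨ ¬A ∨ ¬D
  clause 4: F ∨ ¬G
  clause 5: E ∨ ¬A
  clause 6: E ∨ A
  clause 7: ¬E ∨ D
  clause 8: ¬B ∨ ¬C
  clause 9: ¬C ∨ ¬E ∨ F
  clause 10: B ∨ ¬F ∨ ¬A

Suppose E = False.
From the singleton clause (¬A), A = False.
But (A) is also a unit clause — contradiction.
Backtrack on E: now try E = True.
From the singleton clause (¬D), D = False.
But (D) is also a unit clause — contradiction.
Neither E = True nor E = False works.

UNSATISFIABLE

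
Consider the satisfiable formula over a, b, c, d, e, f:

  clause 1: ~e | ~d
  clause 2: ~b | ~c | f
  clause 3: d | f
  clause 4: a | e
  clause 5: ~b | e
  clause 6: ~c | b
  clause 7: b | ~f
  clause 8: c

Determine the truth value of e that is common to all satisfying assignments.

True

Suppose e = 0.
(a) alone gives a = 1.
(~b) alone gives b = 0.
(~c) alone gives c = 0.
Now (c) is unsatisfied and unit — conflict.
So every satisfying assignment has e = True.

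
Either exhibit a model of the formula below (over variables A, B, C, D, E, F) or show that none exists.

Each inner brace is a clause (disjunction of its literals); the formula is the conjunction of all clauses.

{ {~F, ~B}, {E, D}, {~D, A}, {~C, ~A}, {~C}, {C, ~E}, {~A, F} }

From the singleton clause (~C), C = 0.
From the singleton clause (~E), E = 0.
From the singleton clause (D), D = 1.
From the singleton clause (A), A = 1.
From the singleton clause (F), F = 1.
From the singleton clause (~B), B = 0.
Every clause now holds.

A ↦ 1; B ↦ 0; C ↦ 0; D ↦ 1; E ↦ 0; F ↦ 1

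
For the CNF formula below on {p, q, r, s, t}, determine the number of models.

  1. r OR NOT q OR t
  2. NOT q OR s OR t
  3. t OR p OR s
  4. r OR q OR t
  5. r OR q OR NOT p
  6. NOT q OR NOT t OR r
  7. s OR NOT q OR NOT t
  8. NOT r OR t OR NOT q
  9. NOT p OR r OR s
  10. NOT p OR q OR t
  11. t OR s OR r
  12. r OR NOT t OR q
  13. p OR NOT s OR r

There are 2^5 = 32 truth assignments over (p, q, r, s, t).
Split on r. With r = true, the clauses containing r are satisfied and NOT r drops from the rest; 7 of the 2^4 = 16 assignments to the other variables satisfy what remains.
With r = false, by the same count on the reduced clause set, 0 assignments work.
Total: 7 + 0 = 7.

7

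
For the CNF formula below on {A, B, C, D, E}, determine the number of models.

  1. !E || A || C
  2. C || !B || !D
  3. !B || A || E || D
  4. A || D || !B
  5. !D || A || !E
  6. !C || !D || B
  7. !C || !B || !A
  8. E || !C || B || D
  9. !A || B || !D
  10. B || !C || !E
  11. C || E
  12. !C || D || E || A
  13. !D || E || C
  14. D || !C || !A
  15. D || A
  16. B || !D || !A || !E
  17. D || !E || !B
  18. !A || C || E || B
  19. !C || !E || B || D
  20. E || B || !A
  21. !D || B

2

There are 2^5 = 32 truth assignments over (A, B, C, D, E).
Split on D. With D = true, the clauses containing D are satisfied and !D drops from the rest; 1 of the 2^4 = 16 assignments to the other variables satisfy what remains.
With D = false, by the same count on the reduced clause set, 1 assignment works.
(One model: A=F, B=T, C=T, D=T, E=F.)
Total: 1 + 1 = 2.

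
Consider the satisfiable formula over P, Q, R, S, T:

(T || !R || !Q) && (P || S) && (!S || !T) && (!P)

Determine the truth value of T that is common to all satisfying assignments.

False

Suppose T = true.
Unit clause (!S) forces S = false.
Unit clause (P) forces P = true.
That conflicts with the unit clause (!P).
So every satisfying assignment has T = False.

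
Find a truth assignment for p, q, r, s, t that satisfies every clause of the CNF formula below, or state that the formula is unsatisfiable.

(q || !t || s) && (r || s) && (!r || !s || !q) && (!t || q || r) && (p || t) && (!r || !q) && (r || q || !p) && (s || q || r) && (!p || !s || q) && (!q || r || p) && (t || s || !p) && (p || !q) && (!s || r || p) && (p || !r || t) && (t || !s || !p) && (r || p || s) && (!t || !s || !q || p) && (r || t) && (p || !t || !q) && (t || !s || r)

p=false, q=false, r=true, s=true, t=true

Try r = true.
Unit clause (!q) forces q = false.
Try t = true.
Unit clause (s) forces s = true.
Unit clause (!p) forces p = false.
All clauses are satisfied.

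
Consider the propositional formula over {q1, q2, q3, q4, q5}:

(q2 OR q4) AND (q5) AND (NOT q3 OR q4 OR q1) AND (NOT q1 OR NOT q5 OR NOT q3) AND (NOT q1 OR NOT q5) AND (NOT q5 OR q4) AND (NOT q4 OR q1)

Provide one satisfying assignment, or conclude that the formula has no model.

UNSATISFIABLE

From the singleton clause (q5), q5 = true.
From the singleton clause (NOT q1), q1 = false.
From the singleton clause (q4), q4 = true.
That conflicts with the unit clause (NOT q4).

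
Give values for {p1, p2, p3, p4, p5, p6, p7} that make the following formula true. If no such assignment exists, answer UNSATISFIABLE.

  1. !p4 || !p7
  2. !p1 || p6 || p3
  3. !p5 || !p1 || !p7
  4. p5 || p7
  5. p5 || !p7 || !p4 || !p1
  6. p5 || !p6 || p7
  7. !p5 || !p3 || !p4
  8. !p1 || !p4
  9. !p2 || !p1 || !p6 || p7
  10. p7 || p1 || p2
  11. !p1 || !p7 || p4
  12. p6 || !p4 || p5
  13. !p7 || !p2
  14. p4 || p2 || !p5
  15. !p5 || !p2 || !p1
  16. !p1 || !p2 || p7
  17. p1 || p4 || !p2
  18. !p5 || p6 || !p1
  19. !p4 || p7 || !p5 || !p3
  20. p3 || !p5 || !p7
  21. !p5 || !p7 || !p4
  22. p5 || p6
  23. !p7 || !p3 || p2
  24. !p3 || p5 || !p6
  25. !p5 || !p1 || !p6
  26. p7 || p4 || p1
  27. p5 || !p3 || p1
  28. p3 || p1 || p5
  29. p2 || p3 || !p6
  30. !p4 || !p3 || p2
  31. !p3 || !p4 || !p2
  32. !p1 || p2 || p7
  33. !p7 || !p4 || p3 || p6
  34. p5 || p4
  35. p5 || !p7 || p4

p1 ↦ false,  p2 ↦ true,  p3 ↦ false,  p4 ↦ true,  p5 ↦ true,  p6 ↦ true,  p7 ↦ false

Try p4 = true.
The clause (!p7) is unit, so p7 = false.
The clause (p5) is unit, so p5 = true.
The clause (!p3) is unit, so p3 = false.
The clause (!p1) is unit, so p1 = false.
The clause (p2) is unit, so p2 = true.
Every clause is now satisfied; p6 is unconstrained.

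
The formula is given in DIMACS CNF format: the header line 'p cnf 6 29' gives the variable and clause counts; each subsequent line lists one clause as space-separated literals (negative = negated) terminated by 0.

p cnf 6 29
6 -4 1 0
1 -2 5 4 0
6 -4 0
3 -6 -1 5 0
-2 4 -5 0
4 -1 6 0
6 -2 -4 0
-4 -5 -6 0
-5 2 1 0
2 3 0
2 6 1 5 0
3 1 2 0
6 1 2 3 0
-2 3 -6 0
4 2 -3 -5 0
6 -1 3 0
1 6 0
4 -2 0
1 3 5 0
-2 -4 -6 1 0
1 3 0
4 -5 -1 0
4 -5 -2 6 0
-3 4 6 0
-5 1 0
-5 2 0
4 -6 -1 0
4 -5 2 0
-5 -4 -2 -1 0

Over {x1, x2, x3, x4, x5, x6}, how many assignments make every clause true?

4

There are 2^6 = 64 truth assignments over (x1, x2, x3, x4, x5, x6).
Split on x5. With x5 = True, the clauses containing x5 are satisfied and ¬x5 drops from the rest; 0 of the 2^5 = 32 assignments to the other variables satisfy what remains.
With x5 = False, by the same count on the reduced clause set, 4 assignments work.
Total: 0 + 4 = 4.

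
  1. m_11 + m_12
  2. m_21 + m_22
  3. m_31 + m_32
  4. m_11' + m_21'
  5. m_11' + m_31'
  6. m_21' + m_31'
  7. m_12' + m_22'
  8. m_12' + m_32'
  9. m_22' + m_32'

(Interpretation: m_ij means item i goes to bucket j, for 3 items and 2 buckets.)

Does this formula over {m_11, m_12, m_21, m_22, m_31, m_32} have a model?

Suppose m_11 = 1.
(m_21') alone gives m_21 = 0.
(m_22) alone gives m_22 = 1.
(m_31') alone gives m_31 = 0.
(m_32) alone gives m_32 = 1.
Now (m_32') is unsatisfied and unit — conflict.
That branch fails; take m_11 = 0 instead.
(m_12) alone gives m_12 = 1.
(m_22') alone gives m_22 = 0.
(m_21) alone gives m_21 = 1.
(m_31') alone gives m_31 = 0.
(m_32) alone gives m_32 = 1.
Now (m_32') is unsatisfied and unit — conflict.
Both values of m_11 lead to a conflict.
No assignment satisfies every clause.

No, unsatisfiable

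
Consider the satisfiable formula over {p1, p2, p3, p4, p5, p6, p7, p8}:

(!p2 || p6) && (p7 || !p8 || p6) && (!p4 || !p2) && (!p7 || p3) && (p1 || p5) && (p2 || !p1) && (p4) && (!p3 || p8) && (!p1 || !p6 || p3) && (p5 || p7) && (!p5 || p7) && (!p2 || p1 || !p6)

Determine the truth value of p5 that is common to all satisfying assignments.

Suppose p5 = false.
The clause (p1) is unit, so p1 = true.
The clause (p2) is unit, so p2 = true.
The clause (p6) is unit, so p6 = true.
The clause (!p4) is unit, so p4 = false.
But (p4) is also a unit clause — contradiction.
So every satisfying assignment has p5 = True.

True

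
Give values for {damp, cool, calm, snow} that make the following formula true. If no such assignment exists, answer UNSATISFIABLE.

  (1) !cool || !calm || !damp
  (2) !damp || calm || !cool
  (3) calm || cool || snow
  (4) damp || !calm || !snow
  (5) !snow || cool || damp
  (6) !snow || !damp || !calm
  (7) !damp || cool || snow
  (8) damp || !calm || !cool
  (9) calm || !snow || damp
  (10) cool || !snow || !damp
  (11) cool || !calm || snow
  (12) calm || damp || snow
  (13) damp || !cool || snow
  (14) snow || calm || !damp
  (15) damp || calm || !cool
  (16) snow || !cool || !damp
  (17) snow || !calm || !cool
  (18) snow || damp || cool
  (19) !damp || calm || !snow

UNSATISFIABLE

Try cool = false.
Try calm = true.
(snow) alone gives snow = true.
(damp) alone gives damp = true.
That conflicts with the unit clause (!damp).
That branch fails; take calm = false instead.
(snow) alone gives snow = true.
(damp) alone gives damp = true.
That conflicts with the unit clause (!damp).
Either choice for calm ends in contradiction.
That branch fails; take cool = true instead.
Try calm = false.
(!damp) alone gives damp = false.
That conflicts with the unit clause (damp).
That branch fails; take calm = true instead.
(!damp) alone gives damp = false.
That conflicts with the unit clause (damp).
Either choice for calm ends in contradiction.
Either choice for cool ends in contradiction.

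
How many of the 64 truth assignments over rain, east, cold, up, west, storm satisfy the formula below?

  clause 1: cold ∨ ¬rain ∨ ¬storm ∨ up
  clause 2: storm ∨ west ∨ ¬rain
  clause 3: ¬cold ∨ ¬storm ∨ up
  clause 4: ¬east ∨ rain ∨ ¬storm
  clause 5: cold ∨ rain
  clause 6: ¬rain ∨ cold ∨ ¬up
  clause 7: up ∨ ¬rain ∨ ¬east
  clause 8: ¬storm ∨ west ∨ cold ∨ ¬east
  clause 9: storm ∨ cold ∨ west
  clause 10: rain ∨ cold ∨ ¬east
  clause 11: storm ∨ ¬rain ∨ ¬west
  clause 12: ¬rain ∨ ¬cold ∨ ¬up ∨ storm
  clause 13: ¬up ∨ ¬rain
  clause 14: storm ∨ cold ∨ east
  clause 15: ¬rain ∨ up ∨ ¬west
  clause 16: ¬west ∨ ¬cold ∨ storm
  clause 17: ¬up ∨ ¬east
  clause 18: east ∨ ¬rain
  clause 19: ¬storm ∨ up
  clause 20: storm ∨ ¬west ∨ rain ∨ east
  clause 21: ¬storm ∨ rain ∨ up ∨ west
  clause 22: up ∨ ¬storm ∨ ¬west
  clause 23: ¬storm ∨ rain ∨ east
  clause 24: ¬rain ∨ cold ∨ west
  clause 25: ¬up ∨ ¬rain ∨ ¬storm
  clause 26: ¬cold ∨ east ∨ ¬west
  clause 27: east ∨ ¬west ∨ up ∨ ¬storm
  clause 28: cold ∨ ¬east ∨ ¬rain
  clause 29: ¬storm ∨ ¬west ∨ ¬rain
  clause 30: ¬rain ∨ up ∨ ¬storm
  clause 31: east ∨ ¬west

There are 2^6 = 64 truth assignments over (rain, east, cold, up, west, storm).
Split on up. With up = True, the clauses containing up are satisfied and ¬up drops from the rest; 1 of the 2^5 = 32 assignments to the other variables satisfy what remains.
With up = False, by the same count on the reduced clause set, 2 assignments work.
Total: 1 + 2 = 3.

3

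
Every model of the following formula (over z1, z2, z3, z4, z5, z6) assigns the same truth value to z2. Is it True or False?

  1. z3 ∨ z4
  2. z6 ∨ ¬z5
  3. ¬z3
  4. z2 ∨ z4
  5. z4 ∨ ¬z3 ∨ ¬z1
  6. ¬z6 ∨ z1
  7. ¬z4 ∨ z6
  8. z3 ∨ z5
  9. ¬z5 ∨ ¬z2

Suppose z2 = True.
(¬z3) alone gives z3 = False.
(z4) alone gives z4 = True.
(z6) alone gives z6 = True.
(z1) alone gives z1 = True.
(z5) alone gives z5 = True.
That conflicts with the unit clause (¬z5).
So every satisfying assignment has z2 = False.

False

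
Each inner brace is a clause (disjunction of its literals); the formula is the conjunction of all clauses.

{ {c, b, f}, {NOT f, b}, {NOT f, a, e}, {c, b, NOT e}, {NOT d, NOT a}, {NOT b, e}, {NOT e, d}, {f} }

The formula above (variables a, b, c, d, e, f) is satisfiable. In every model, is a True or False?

False

Suppose a = true.
(NOT d) alone gives d = false.
(NOT e) alone gives e = false.
(NOT b) alone gives b = false.
(NOT f) alone gives f = false.
Now (f) is unsatisfied and unit — conflict.
So every satisfying assignment has a = False.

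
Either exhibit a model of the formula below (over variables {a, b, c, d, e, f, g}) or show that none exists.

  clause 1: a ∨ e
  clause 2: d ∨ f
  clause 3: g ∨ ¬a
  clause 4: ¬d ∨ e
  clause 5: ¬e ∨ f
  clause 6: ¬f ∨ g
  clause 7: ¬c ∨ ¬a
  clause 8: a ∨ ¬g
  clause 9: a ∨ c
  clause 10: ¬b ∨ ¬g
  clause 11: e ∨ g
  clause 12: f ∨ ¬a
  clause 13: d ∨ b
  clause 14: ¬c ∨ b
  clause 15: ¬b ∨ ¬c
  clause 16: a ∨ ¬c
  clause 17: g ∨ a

Branch on a: set a = True.
Unit clause (g) forces g = True.
Unit clause (¬c) forces c = False.
Unit clause (¬b) forces b = False.
Unit clause (f) forces f = True.
Unit clause (d) forces d = True.
Unit clause (e) forces e = True.
All clauses are satisfied.

a ↦ True, b ↦ False, c ↦ False, d ↦ True, e ↦ True, f ↦ True, g ↦ True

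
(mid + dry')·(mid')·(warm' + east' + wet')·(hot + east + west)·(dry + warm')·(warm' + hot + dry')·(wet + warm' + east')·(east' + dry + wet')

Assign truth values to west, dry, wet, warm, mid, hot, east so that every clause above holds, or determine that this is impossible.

west: 1,  dry: 0,  wet: 1,  warm: 0,  mid: 0,  hot: 0,  east: 0

Unit clause (mid') forces mid = 0.
Unit clause (dry') forces dry = 0.
Unit clause (warm') forces warm = 0.
Case east = 0:
Case hot = 0:
Unit clause (west) forces west = 1.
No clause remains; wet is free.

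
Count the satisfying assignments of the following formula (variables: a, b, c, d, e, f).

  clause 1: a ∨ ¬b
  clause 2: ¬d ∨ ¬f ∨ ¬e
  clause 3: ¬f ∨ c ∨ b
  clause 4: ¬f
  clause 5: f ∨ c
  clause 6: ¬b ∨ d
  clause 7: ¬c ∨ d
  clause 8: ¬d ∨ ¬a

2

There are 2^6 = 64 truth assignments over (a, b, c, d, e, f).
Split on a. With a = True, the clauses containing a are satisfied and ¬a drops from the rest; 0 of the 2^5 = 32 assignments to the other variables satisfy what remains.
With a = False, by the same count on the reduced clause set, 2 assignments work.
(One model: a=F, b=F, c=T, d=T, e=F, f=F.)
Total: 0 + 2 = 2.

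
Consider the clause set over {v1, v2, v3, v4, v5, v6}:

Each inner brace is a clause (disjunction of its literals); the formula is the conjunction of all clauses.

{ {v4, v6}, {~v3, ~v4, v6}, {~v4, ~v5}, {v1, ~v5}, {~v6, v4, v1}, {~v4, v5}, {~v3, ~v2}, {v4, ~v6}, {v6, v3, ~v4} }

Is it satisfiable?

No

Try v4 = 1.
Unit clause (~v5) forces v5 = 0.
That conflicts with the unit clause (v5).
Backtrack on v4: now try v4 = 0.
Unit clause (v6) forces v6 = 1.
That conflicts with the unit clause (~v6).
Either choice for v4 ends in contradiction.
No assignment satisfies every clause.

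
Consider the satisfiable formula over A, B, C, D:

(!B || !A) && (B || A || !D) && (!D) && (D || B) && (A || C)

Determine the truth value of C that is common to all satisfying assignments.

Suppose C = false.
The clause (!D) is unit, so D = false.
The clause (B) is unit, so B = true.
The clause (!A) is unit, so A = false.
That conflicts with the unit clause (A).
So every satisfying assignment has C = True.

True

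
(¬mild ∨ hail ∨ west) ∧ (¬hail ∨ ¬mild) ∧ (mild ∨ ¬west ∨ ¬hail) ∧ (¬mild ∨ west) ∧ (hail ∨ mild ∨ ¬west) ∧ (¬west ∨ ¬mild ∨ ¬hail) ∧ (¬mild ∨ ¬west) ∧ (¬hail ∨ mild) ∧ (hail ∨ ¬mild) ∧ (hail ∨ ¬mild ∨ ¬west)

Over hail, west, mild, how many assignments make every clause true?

There are 2^3 = 8 truth assignments over (hail, west, mild).
Split on west. With west = True, the clauses containing west are satisfied and ¬west drops from the rest; 0 of the 2^2 = 4 assignments to the other variables satisfy what remains.
With west = False, by the same count on the reduced clause set, 1 assignment works.
Total: 0 + 1 = 1.

1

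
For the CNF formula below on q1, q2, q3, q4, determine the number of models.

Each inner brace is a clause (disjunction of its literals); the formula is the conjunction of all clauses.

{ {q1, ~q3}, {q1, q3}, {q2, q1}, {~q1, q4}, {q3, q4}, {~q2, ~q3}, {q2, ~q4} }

There are 2^4 = 16 truth assignments over (q1, q2, q3, q4).
Check each against the 7 clauses (columns in the order q1, q2, q3, q4):
  F F F F  ✗ fails (q1 | q3)
  F F F T  ✗ fails (q1 | q3)
  F F T F  ✗ fails (q1 | ~q3)
  F F T T  ✗ fails (q1 | ~q3)
  F T F F  ✗ fails (q1 | q3)
  F T F T  ✗ fails (q1 | q3)
  F T T F  ✗ fails (q1 | ~q3)
  F T T T  ✗ fails (q1 | ~q3)
  T F F F  ✗ fails (~q1 | q4)
  T F F T  ✗ fails (q2 | ~q4)
  T F T F  ✗ fails (~q1 | q4)
  T F T T  ✗ fails (q2 | ~q4)
  T T F F  ✗ fails (~q1 | q4)
  T T F T  ✓ satisfies all
  T T T F  ✗ fails (~q1 | q4)
  T T T T  ✗ fails (~q2 | ~q3)
1 of the 16 rows is a model.

1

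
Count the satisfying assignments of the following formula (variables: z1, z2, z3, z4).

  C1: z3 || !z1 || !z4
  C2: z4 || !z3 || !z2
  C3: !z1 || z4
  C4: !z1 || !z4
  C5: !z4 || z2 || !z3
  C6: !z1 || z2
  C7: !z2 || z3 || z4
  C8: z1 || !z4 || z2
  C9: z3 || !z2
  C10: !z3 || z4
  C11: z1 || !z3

There are 2^4 = 16 truth assignments over (z1, z2, z3, z4).
Split on z2. With z2 = true, the clauses containing z2 are satisfied and !z2 drops from the rest; 0 of the 2^3 = 8 assignments to the other variables satisfy what remains.
With z2 = false, by the same count on the reduced clause set, 1 assignment works.
Total: 0 + 1 = 1.

1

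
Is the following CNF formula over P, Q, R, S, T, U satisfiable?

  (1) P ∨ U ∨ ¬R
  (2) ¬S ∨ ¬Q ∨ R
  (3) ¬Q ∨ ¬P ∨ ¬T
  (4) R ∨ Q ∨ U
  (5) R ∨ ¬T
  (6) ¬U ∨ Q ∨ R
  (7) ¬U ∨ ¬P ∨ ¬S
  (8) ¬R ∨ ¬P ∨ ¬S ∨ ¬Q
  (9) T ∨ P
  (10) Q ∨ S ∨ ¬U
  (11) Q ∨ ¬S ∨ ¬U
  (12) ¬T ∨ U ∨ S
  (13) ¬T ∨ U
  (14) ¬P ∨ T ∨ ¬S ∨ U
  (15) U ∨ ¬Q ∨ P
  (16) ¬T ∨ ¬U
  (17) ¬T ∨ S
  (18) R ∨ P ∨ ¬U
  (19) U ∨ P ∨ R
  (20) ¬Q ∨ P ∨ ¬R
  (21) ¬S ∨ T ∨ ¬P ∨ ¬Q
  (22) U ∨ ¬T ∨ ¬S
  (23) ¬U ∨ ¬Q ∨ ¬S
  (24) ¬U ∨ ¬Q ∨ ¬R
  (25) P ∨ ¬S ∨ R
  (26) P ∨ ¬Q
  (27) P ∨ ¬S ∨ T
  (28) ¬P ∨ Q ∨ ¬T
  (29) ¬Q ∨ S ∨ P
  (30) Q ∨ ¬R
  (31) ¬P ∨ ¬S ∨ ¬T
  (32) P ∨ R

Satisfiable

Try R = False.
The clause (¬T) is unit, so T = False.
The clause (P) is unit, so P = True.
Try S = False.
Try Q = True.
No clause remains; U is free.
A satisfying assignment: P: True, Q: True, R: False, S: False, T: False, U: True.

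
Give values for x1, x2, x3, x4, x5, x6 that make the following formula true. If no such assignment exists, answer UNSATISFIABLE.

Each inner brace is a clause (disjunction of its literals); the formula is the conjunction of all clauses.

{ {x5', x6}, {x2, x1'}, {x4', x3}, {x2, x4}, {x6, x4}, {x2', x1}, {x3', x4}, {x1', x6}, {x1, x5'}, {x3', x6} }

Case x5 = 0:
Case x2 = 0:
(x1') alone gives x1 = 0.
(x4) alone gives x4 = 1.
(x3) alone gives x3 = 1.
(x6) alone gives x6 = 1.
All clauses are satisfied.

x1=0, x2=0, x3=1, x4=1, x5=0, x6=1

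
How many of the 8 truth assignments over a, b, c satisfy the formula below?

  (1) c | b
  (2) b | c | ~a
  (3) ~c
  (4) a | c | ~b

There are 2^3 = 8 truth assignments over (a, b, c).
Check each against the 4 clauses (columns in the order a, b, c):
  F F F  ✗ fails (c | b)
  F F T  ✗ fails (~c)
  F T F  ✗ fails (a | c | ~b)
  F T T  ✗ fails (~c)
  T F F  ✗ fails (c | b)
  T F T  ✗ fails (~c)
  T T F  ✓ satisfies all
  T T T  ✗ fails (~c)
1 of the 8 rows is a model.

1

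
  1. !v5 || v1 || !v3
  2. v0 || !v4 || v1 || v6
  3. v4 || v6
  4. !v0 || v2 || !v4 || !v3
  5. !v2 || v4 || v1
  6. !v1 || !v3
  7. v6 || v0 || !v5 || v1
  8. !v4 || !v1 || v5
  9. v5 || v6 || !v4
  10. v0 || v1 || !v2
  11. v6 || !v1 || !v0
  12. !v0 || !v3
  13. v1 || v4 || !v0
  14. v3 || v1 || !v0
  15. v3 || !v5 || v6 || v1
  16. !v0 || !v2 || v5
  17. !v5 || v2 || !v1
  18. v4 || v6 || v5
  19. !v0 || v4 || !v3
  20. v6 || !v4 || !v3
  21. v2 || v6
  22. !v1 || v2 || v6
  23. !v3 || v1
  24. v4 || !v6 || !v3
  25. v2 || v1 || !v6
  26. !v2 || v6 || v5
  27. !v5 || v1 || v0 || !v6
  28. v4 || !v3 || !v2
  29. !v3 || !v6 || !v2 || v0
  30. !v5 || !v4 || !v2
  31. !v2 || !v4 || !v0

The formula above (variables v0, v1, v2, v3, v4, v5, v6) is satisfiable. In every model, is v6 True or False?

True

Suppose v6 = false.
(v4) alone gives v4 = true.
(v5) alone gives v5 = true.
(!v3) alone gives v3 = false.
(v1) alone gives v1 = true.
(!v0) alone gives v0 = false.
(v2) alone gives v2 = true.
Now (!v2) is unsatisfied and unit — conflict.
So every satisfying assignment has v6 = True.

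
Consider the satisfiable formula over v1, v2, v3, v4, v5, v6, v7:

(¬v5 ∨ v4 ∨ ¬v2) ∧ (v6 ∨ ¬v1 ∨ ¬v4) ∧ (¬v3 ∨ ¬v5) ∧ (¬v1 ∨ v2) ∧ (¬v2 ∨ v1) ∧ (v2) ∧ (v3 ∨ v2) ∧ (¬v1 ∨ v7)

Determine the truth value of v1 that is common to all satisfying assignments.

True

Suppose v1 = False.
The clause (¬v2) is unit, so v2 = False.
That conflicts with the unit clause (v2).
So every satisfying assignment has v1 = True.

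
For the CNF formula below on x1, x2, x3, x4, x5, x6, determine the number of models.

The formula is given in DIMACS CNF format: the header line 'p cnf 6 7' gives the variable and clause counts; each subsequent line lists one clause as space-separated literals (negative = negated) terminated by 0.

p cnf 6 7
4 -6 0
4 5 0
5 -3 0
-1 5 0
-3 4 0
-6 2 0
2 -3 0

17

There are 2^6 = 64 truth assignments over (x1, x2, x3, x4, x5, x6).
Split on x1. With x1 = True, the clauses containing x1 are satisfied and ¬x1 drops from the rest; 7 of the 2^5 = 32 assignments to the other variables satisfy what remains.
With x1 = False, by the same count on the reduced clause set, 10 assignments work.
(One model: x1=F, x2=F, x3=F, x4=F, x5=T, x6=F.)
Total: 7 + 10 = 17.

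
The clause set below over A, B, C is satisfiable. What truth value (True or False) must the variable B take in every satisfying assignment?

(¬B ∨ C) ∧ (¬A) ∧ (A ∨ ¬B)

False

Suppose B = True.
The clause (C) is unit, so C = True.
The clause (¬A) is unit, so A = False.
Now (A) is unsatisfied and unit — conflict.
So every satisfying assignment has B = False.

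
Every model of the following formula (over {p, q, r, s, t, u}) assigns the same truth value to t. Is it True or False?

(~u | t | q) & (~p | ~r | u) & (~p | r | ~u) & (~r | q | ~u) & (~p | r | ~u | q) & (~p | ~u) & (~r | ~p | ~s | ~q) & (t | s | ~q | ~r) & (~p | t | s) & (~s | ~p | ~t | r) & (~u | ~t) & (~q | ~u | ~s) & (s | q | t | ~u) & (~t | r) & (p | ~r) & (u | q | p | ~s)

False

Suppose t = 1.
The clause (~u) is unit, so u = 0.
The clause (r) is unit, so r = 1.
The clause (~p) is unit, so p = 0.
That conflicts with the unit clause (p).
So every satisfying assignment has t = False.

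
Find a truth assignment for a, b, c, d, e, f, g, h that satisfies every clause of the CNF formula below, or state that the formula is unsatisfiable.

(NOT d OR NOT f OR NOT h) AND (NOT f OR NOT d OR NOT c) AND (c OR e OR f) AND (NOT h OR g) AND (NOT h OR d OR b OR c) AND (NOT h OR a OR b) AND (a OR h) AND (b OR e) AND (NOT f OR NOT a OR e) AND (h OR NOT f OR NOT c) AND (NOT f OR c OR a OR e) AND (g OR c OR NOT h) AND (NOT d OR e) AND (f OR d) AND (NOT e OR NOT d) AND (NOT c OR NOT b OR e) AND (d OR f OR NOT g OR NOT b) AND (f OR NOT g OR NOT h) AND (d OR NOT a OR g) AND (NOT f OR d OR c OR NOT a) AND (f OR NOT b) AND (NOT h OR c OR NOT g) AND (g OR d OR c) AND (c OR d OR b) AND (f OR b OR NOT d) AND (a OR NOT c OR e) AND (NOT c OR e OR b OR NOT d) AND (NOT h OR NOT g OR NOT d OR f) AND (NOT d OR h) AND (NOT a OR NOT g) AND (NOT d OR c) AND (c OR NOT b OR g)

a ↦ false,  b ↦ true,  c ↦ true,  d ↦ false,  e ↦ true,  f ↦ true,  g ↦ true,  h ↦ true

Case h = true:
Unit clause (g) forces g = true.
Unit clause (f) forces f = true.
Unit clause (NOT d) forces d = false.
Unit clause (c) forces c = true.
Unit clause (NOT a) forces a = false.
Unit clause (b) forces b = true.
Unit clause (e) forces e = true.
This assignment satisfies each clause.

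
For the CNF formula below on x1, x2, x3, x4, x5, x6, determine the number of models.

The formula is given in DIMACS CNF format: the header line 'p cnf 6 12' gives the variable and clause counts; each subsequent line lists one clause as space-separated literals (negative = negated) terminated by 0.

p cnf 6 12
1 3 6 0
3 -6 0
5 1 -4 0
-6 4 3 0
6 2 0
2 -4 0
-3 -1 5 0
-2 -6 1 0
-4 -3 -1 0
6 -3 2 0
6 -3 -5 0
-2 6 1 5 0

8

There are 2^6 = 64 truth assignments over (x1, x2, x3, x4, x5, x6).
Split on x5. With x5 = True, the clauses containing x5 are satisfied and ¬x5 drops from the rest; 5 of the 2^5 = 32 assignments to the other variables satisfy what remains.
With x5 = False, by the same count on the reduced clause set, 3 assignments work.
Total: 5 + 3 = 8.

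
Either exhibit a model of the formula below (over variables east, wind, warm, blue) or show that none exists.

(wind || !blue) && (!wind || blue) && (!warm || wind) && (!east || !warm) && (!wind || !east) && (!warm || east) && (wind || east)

Try wind = false.
From the singleton clause (!blue), blue = false.
From the singleton clause (!warm), warm = false.
From the singleton clause (east), east = true.
This assignment satisfies each clause.

east: true,  wind: false,  warm: false,  blue: false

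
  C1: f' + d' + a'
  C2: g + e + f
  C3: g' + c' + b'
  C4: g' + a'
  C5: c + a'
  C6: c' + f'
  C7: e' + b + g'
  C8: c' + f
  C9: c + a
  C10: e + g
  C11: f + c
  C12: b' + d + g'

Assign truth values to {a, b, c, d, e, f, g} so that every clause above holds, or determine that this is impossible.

UNSATISFIABLE

Branch on g: set g = 0.
The clause (e) is unit, so e = 1.
Branch on c: set c = 1.
The clause (f') is unit, so f = 0.
But (f) is also a unit clause — contradiction.
So c must be the other value — set c = 0.
The clause (a') is unit, so a = 0.
But (a) is also a unit clause — contradiction.
Both values of c lead to a conflict.
So g must be the other value — set g = 1.
The clause (a') is unit, so a = 0.
The clause (c) is unit, so c = 1.
The clause (b') is unit, so b = 0.
The clause (f') is unit, so f = 0.
But (f) is also a unit clause — contradiction.
Both values of g lead to a conflict.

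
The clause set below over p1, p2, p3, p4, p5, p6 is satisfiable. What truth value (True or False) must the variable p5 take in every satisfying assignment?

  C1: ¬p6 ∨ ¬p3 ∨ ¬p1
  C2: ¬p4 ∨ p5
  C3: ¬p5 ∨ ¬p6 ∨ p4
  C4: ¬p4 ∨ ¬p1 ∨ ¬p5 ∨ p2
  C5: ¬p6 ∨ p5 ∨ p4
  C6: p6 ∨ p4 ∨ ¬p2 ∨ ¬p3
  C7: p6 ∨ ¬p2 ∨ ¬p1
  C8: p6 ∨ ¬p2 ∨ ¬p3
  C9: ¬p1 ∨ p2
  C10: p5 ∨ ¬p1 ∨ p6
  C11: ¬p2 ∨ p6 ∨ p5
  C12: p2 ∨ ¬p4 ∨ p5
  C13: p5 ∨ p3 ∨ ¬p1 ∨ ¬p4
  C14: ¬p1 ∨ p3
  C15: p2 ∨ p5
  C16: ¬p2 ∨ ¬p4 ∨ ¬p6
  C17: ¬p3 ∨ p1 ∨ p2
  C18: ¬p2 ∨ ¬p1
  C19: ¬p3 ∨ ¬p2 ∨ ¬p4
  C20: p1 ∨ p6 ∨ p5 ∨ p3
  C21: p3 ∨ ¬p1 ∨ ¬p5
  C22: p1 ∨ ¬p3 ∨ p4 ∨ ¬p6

True

Suppose p5 = False.
The clause (¬p4) is unit, so p4 = False.
The clause (¬p6) is unit, so p6 = False.
The clause (¬p1) is unit, so p1 = False.
The clause (¬p2) is unit, so p2 = False.
That conflicts with the unit clause (p2).
So every satisfying assignment has p5 = True.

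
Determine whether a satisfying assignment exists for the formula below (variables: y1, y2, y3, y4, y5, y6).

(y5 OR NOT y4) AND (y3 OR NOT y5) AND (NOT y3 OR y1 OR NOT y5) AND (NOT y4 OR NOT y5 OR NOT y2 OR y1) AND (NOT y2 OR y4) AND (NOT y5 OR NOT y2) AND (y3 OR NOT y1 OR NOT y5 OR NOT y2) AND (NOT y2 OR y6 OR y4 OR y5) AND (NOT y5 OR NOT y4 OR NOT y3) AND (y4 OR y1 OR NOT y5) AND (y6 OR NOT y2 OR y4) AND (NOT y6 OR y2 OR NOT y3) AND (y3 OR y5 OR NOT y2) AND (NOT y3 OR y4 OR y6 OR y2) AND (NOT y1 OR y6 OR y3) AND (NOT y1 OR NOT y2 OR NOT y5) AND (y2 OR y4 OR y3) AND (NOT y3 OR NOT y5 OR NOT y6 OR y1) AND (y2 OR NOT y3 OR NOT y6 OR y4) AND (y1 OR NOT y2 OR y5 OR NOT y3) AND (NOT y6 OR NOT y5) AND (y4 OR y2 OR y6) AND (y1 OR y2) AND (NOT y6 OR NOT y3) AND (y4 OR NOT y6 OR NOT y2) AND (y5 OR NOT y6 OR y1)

Try y5 = true.
From the singleton clause (y3), y3 = true.
From the singleton clause (y1), y1 = true.
From the singleton clause (NOT y2), y2 = false.
From the singleton clause (NOT y4), y4 = false.
From the singleton clause (NOT y6), y6 = false.
Now (y6) is unsatisfied and unit — conflict.
That branch fails; take y5 = false instead.
From the singleton clause (NOT y4), y4 = false.
From the singleton clause (NOT y2), y2 = false.
From the singleton clause (y3), y3 = true.
From the singleton clause (NOT y6), y6 = false.
Now (y6) is unsatisfied and unit — conflict.
Either choice for y5 ends in contradiction.
No assignment satisfies every clause.

No, unsatisfiable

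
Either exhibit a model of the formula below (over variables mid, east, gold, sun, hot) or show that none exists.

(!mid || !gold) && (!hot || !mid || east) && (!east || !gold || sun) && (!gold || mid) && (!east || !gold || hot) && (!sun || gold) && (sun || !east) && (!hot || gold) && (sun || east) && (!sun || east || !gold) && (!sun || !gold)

UNSATISFIABLE

Suppose mid = false.
Unit clause (!gold) forces gold = false.
Unit clause (!sun) forces sun = false.
Unit clause (!east) forces east = false.
That conflicts with the unit clause (east).
Backtrack on mid: now try mid = true.
Unit clause (!gold) forces gold = false.
Unit clause (!sun) forces sun = false.
Unit clause (!east) forces east = false.
That conflicts with the unit clause (east).
Both values of mid lead to a conflict.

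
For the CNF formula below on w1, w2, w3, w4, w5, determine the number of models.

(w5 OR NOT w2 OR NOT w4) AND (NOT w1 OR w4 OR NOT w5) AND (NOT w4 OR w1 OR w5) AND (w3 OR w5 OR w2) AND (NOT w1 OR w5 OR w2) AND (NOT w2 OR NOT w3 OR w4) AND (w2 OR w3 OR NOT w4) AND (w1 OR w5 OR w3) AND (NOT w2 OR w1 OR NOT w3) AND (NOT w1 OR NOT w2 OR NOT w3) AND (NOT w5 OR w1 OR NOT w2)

7

There are 2^5 = 32 truth assignments over (w1, w2, w3, w4, w5).
Split on w2. With w2 = true, the clauses containing w2 are satisfied and NOT w2 drops from the rest; 2 of the 2^4 = 16 assignments to the other variables satisfy what remains.
With w2 = false, by the same count on the reduced clause set, 5 assignments work.
Total: 2 + 5 = 7.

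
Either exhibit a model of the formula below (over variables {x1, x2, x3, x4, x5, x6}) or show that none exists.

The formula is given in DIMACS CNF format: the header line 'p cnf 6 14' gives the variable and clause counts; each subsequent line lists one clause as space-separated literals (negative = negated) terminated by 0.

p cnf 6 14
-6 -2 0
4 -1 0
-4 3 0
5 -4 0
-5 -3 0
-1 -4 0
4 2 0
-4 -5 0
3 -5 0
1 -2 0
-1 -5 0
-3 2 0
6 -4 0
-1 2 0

Try x6 = False.
The clause (¬x4) is unit, so x4 = False.
The clause (¬x1) is unit, so x1 = False.
The clause (x2) is unit, so x2 = True.
That conflicts with the unit clause (¬x2).
Undo x6 and try x6 = True.
The clause (¬x2) is unit, so x2 = False.
The clause (x4) is unit, so x4 = True.
The clause (x3) is unit, so x3 = True.
That conflicts with the unit clause (¬x3).
Either choice for x6 ends in contradiction.

UNSATISFIABLE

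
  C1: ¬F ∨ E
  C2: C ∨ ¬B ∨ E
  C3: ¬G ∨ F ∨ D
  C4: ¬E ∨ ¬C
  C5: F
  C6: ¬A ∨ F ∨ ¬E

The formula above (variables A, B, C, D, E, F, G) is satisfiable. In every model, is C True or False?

False

Suppose C = True.
(¬E) alone gives E = False.
(¬F) alone gives F = False.
But (F) is also a unit clause — contradiction.
So every satisfying assignment has C = False.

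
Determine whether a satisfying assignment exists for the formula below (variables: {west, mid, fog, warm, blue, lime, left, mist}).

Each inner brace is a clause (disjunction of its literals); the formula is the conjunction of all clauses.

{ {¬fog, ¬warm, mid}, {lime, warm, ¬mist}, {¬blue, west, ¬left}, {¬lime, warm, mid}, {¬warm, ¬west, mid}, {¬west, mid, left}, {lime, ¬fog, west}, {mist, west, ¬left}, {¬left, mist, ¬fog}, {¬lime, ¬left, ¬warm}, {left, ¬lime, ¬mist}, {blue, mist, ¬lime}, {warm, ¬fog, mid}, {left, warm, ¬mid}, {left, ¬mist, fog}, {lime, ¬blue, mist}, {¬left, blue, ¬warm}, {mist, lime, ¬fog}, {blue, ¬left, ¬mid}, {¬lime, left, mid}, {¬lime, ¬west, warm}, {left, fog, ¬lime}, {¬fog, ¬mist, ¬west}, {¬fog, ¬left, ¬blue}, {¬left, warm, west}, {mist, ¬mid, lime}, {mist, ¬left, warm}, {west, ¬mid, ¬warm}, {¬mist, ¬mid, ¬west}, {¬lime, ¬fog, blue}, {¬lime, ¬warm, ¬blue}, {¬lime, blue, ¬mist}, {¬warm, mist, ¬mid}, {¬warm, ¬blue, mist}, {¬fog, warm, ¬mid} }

Try fog = False.
Try left = False.
(¬mist) alone gives mist = False.
(¬lime) alone gives lime = False.
(¬blue) alone gives blue = False.
(¬mid) alone gives mid = False.
(¬west) alone gives west = False.
All clauses hold; warm can take either value.
A satisfying assignment: west: False,  mid: False,  fog: False,  warm: False,  blue: False,  lime: False,  left: False,  mist: False.

Satisfiable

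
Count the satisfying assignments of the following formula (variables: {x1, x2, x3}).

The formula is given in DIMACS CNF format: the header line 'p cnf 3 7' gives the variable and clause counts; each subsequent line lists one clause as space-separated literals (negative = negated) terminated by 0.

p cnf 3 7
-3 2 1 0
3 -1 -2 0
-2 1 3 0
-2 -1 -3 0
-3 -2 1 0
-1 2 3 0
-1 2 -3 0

1

There are 2^3 = 8 truth assignments over (x1, x2, x3).
Split on x1. With x1 = True, the clauses containing x1 are satisfied and ¬x1 drops from the rest; 0 of the 2^2 = 4 assignments to the other variables satisfy what remains.
With x1 = False, by the same count on the reduced clause set, 1 assignment works.
(One model: x1=F, x2=F, x3=F.)
Total: 0 + 1 = 1.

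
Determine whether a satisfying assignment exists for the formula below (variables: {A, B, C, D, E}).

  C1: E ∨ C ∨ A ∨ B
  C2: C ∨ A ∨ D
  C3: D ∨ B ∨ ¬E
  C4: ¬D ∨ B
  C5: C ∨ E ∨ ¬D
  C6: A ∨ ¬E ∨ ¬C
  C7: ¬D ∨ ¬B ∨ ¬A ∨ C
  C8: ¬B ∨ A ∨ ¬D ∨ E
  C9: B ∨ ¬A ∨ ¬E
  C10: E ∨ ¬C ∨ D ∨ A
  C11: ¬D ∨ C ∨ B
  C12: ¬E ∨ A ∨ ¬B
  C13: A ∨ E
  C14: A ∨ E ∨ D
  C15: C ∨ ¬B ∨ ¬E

Satisfiable

Suppose D = False.
Suppose C = True.
Suppose B = True.
Suppose A = True.
All clauses hold; E can take either value.
A satisfying assignment: A=True; B=True; C=True; D=False; E=True.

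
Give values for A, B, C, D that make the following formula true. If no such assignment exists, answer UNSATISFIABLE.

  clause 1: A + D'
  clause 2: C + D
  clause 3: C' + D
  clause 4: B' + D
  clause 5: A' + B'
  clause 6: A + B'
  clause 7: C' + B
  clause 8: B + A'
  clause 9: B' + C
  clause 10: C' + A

UNSATISFIABLE

Branch on A: set A = 1.
Unit clause (B') forces B = 0.
Now (B) is unsatisfied and unit — conflict.
Backtrack on A: now try A = 0.
Unit clause (D') forces D = 0.
Unit clause (C) forces C = 1.
Now (C') is unsatisfied and unit — conflict.
Both values of A lead to a conflict.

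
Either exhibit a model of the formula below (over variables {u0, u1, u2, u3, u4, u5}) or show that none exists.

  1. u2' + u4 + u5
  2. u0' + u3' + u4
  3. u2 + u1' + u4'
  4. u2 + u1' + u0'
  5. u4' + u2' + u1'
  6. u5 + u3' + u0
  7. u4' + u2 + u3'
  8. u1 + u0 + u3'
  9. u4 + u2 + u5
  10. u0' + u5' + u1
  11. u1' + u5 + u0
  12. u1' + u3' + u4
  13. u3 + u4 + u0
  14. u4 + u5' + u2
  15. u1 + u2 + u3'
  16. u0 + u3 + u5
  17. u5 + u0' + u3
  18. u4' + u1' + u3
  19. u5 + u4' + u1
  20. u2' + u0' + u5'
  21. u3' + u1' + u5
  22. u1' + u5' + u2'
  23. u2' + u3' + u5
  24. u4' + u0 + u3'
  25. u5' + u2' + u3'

Try u2 = 0.
Try u1 = 0.
(u3') alone gives u3 = 0.
Try u4 = 1.
(u5) alone gives u5 = 1.
(u0') alone gives u0 = 0.
Every clause now holds.

u0 ↦ 0,  u1 ↦ 0,  u2 ↦ 0,  u3 ↦ 0,  u4 ↦ 1,  u5 ↦ 1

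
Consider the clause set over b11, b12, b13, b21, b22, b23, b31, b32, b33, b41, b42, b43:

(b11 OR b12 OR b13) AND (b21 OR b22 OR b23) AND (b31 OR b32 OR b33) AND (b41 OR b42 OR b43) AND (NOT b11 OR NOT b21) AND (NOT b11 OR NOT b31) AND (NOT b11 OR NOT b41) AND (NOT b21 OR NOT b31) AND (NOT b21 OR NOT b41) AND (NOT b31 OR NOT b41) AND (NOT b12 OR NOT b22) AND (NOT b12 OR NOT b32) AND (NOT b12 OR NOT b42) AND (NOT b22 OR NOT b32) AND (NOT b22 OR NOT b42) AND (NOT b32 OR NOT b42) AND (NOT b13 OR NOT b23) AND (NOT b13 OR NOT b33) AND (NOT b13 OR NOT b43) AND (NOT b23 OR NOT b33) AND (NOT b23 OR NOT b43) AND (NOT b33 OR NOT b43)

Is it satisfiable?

Unsatisfiable

Try b11 = false.
Try b12 = true.
Unit clause (NOT b22) forces b22 = false.
Unit clause (NOT b32) forces b32 = false.
Unit clause (NOT b42) forces b42 = false.
Try b21 = true.
Unit clause (NOT b31) forces b31 = false.
Unit clause (b33) forces b33 = true.
Unit clause (NOT b41) forces b41 = false.
Unit clause (b43) forces b43 = true.
That conflicts with the unit clause (NOT b43).
That branch fails; take b21 = false instead.
Unit clause (b23) forces b23 = true.
Unit clause (NOT b13) forces b13 = false.
Unit clause (NOT b33) forces b33 = false.
Unit clause (b31) forces b31 = true.
Unit clause (NOT b41) forces b41 = false.
Unit clause (b43) forces b43 = true.
That conflicts with the unit clause (NOT b43).
Both values of b21 lead to a conflict.
That branch fails; take b12 = false instead.
Unit clause (b13) forces b13 = true.
Unit clause (NOT b23) forces b23 = false.
Unit clause (NOT b33) forces b33 = false.
Unit clause (NOT b43) forces b43 = false.
Try b21 = true.
Unit clause (NOT b31) forces b31 = false.
Unit clause (b32) forces b32 = true.
Unit clause (NOT b41) forces b41 = false.
Unit clause (b42) forces b42 = true.
That conflicts with the unit clause (NOT b42).
That branch fails; take b21 = false instead.
Unit clause (b22) forces b22 = true.
Unit clause (NOT b32) forces b32 = false.
Unit clause (b31) forces b31 = true.
Unit clause (NOT b41) forces b41 = false.
Unit clause (b42) forces b42 = true.
That conflicts with the unit clause (NOT b42).
Both values of b21 lead to a conflict.
Both values of b12 lead to a conflict.
That branch fails; take b11 = true instead.
Unit clause (NOT b21) forces b21 = false.
Unit clause (NOT b31) forces b31 = false.
Unit clause (NOT b41) forces b41 = false.
Try b22 = true.
Unit clause (NOT b12) forces b12 = false.
Unit clause (NOT b32) forces b32 = false.
Unit clause (b33) forces b33 = true.
Unit clause (NOT b42) forces b42 = false.
Unit clause (b43) forces b43 = true.
That conflicts with the unit clause (NOT b43).
That branch fails; take b22 = false instead.
Unit clause (b23) forces b23 = true.
Unit clause (NOT b13) forces b13 = false.
Unit clause (NOT b33) forces b33 = false.
Unit clause (b32) forces b32 = true.
Unit clause (NOT b12) forces b12 = false.
Unit clause (NOT b42) forces b42 = false.
Unit clause (b43) forces b43 = true.
That conflicts with the unit clause (NOT b43).
Both values of b22 lead to a conflict.
Both values of b11 lead to a conflict.
No assignment satisfies every clause.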